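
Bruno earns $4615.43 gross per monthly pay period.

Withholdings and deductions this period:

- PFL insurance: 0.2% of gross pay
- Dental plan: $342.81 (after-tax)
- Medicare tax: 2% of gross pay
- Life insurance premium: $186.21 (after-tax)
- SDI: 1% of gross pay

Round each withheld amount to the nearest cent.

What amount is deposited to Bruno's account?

$3938.72

PFL insurance: $4615.43 × 0.002 = $9.23
Medicare tax: $4615.43 × 0.02 = $92.31
SDI: $4615.43 × 0.01 = $46.15
Life insurance premium: $186.21
Dental plan: $342.81
Total deductions = $9.23 + $92.31 + $46.15 + $186.21 + $342.81 = $676.71
Net pay = $4615.43 − $676.71 = $3938.72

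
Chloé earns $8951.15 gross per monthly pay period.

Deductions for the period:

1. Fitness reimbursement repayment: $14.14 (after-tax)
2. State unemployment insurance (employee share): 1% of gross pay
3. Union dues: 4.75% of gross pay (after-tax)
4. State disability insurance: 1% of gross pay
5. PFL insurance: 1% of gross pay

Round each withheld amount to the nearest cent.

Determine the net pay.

$8243.30

State disability insurance: $8951.15 × 0.01 = $89.51
State unemployment insurance (employee share): $8951.15 × 0.01 = $89.51
PFL insurance: $8951.15 × 0.01 = $89.51
Union dues: $8951.15 × 0.0475 = $425.18
Fitness reimbursement repayment: $14.14
Total deductions = $89.51 + $89.51 + $89.51 + $425.18 + $14.14 = $707.85
Net pay = $8951.15 − $707.85 = $8243.30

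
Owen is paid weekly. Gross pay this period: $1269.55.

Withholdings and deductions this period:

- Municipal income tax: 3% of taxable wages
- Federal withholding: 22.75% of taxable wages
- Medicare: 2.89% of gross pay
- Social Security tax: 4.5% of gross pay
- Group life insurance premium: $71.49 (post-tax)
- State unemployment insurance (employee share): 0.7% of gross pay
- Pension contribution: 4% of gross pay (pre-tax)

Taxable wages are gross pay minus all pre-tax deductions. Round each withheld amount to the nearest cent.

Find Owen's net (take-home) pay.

Pension contribution: $1269.55 × 0.04 = $50.78
Taxable wages = $1269.55 − $50.78 = $1218.77
Federal withholding: $1218.77 × 0.2275 = $277.27
Municipal income tax: $1218.77 × 0.03 = $36.56
State unemployment insurance (employee share): $1269.55 × 0.007 = $8.89
Medicare: $1269.55 × 0.0289 = $36.69
Social Security tax: $1269.55 × 0.045 = $57.13
Group life insurance premium: $71.49
Total deductions = $50.78 + $277.27 + $36.56 + $8.89 + $36.69 + $57.13 + $71.49 = $538.81
Net pay = $1269.55 − $538.81 = $730.74

$730.74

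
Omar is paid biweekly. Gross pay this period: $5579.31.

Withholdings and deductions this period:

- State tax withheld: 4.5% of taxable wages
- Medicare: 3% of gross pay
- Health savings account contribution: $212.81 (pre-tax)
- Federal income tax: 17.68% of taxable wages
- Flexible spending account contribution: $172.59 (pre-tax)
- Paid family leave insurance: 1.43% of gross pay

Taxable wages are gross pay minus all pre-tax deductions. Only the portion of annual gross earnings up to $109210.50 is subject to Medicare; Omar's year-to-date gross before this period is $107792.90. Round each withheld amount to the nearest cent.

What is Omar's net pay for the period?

$3919.59

Health savings account contribution: $212.81
Flexible spending account contribution: $172.59
Pre-tax total = $212.81 + $172.59 = $385.40
Taxable wages = $5579.31 − $385.40 = $5193.91
Federal income tax: $5193.91 × 0.1768 = $918.28
State tax withheld: $5193.91 × 0.045 = $233.73
Medicare: only $109210.50 − $107792.90 = $1417.60 of this check is subject → $1417.60 × 0.03 = $42.53
Paid family leave insurance: $5579.31 × 0.0143 = $79.78
Total deductions = $212.81 + $172.59 + $918.28 + $233.73 + $42.53 + $79.78 = $1659.72
Net pay = $5579.31 − $1659.72 = $3919.59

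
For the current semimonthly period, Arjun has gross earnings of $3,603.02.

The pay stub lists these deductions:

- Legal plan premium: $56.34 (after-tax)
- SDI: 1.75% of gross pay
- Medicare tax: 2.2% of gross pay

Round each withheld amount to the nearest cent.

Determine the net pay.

SDI: $3,603.02 × 0.0175 = $63.05
Medicare tax: $3,603.02 × 0.022 = $79.27
Legal plan premium: $56.34
Total deductions = $63.05 + $79.27 + $56.34 = $198.66
Net pay = $3,603.02 − $198.66 = $3,404.36

$3,404.36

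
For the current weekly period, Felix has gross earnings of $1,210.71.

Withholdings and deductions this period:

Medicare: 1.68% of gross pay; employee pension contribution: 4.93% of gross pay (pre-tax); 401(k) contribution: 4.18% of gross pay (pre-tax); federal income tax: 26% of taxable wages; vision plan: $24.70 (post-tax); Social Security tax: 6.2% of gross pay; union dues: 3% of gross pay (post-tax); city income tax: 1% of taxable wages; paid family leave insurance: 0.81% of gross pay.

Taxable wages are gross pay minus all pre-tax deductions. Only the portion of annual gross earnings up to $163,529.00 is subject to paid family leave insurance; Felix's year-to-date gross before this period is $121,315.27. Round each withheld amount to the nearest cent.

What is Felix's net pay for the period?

$637.07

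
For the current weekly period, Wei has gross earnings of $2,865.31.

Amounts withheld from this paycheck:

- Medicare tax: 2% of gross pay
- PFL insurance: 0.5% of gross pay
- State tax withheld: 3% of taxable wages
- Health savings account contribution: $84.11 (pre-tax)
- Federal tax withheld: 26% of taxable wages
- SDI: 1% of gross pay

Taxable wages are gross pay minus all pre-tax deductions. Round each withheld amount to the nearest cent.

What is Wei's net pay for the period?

Health savings account contribution: $84.11
Taxable wages = $2,865.31 − $84.11 = $2,781.20
State tax withheld: $2,781.20 × 0.03 = $83.44
Federal tax withheld: $2,781.20 × 0.26 = $723.11
SDI: $2,865.31 × 0.01 = $28.65
PFL insurance: $2,865.31 × 0.005 = $14.33
Medicare tax: $2,865.31 × 0.02 = $57.31
Total deductions = $84.11 + $83.44 + $723.11 + $28.65 + $14.33 + $57.31 = $990.95
Net pay = $2,865.31 − $990.95 = $1,874.36

$1,874.36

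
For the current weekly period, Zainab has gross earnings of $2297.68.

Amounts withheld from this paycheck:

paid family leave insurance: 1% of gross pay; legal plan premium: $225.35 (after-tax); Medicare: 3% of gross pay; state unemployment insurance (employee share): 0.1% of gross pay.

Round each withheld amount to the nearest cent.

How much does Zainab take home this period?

$1978.12

Medicare: $2297.68 × 0.03 = $68.93
Paid family leave insurance: $2297.68 × 0.01 = $22.98
State unemployment insurance (employee share): $2297.68 × 0.001 = $2.30
Legal plan premium: $225.35
Total deductions = $68.93 + $22.98 + $2.30 + $225.35 = $319.56
Net pay = $2297.68 − $319.56 = $1978.12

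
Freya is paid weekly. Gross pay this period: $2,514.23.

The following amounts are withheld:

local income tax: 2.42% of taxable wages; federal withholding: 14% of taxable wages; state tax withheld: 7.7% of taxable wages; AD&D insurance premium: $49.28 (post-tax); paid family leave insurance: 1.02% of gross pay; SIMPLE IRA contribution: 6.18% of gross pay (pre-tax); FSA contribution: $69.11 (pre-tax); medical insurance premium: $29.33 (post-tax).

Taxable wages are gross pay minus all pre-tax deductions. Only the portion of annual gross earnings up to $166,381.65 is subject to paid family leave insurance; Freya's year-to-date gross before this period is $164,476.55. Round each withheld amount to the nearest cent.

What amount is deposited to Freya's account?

$1,639.42

FSA contribution: $69.11
SIMPLE IRA contribution: $2,514.23 × 0.0618 = $155.38
Pre-tax total = $69.11 + $155.38 = $224.49
Taxable wages = $2,514.23 − $224.49 = $2,289.74
State tax withheld: $2,289.74 × 0.077 = $176.31
Local income tax: $2,289.74 × 0.0242 = $55.41
Federal withholding: $2,289.74 × 0.14 = $320.56
Paid family leave insurance: only $166,381.65 − $164,476.55 = $1,905.10 of this check is subject → $1,905.10 × 0.0102 = $19.43
Medical insurance premium: $29.33
AD&D insurance premium: $49.28
Total deductions = $69.11 + $155.38 + $176.31 + $55.41 + $320.56 + $19.43 + $29.33 + $49.28 = $874.81
Net pay = $2,514.23 − $874.81 = $1,639.42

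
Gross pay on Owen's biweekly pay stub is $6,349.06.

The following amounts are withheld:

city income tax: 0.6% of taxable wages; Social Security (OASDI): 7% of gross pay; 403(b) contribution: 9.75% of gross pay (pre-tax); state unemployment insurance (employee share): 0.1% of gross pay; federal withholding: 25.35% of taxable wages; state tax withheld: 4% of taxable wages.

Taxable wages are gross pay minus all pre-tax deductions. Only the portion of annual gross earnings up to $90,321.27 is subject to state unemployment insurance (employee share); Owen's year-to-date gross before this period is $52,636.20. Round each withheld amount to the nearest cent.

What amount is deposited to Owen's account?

403(b) contribution: $6,349.06 × 0.0975 = $619.03
Taxable wages = $6,349.06 − $619.03 = $5,730.03
State tax withheld: $5,730.03 × 0.04 = $229.20
City income tax: $5,730.03 × 0.006 = $34.38
Federal withholding: $5,730.03 × 0.2535 = $1,452.56
Social Security (OASDI): $6,349.06 × 0.07 = $444.43
State unemployment insurance (employee share): cap not yet reached, full $6,349.06 is subject → $6,349.06 × 0.001 = $6.35
Total deductions = $619.03 + $229.20 + $34.38 + $1,452.56 + $444.43 + $6.35 = $2,785.95
Net pay = $6,349.06 − $2,785.95 = $3,563.11

$3,563.11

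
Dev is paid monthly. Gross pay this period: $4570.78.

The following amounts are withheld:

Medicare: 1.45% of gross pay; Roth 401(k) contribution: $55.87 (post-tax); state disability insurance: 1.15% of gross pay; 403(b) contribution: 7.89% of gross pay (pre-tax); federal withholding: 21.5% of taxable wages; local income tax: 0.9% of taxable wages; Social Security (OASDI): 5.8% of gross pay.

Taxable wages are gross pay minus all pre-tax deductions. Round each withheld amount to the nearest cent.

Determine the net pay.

403(b) contribution: $4570.78 × 0.0789 = $360.63
Taxable wages = $4570.78 − $360.63 = $4210.15
Local income tax: $4210.15 × 0.009 = $37.89
Federal withholding: $4210.15 × 0.215 = $905.18
State disability insurance: $4570.78 × 0.0115 = $52.56
Social Security (OASDI): $4570.78 × 0.058 = $265.11
Medicare: $4570.78 × 0.0145 = $66.28
Roth 401(k) contribution: $55.87
Total deductions = $360.63 + $37.89 + $905.18 + $52.56 + $265.11 + $66.28 + $55.87 = $1743.52
Net pay = $4570.78 − $1743.52 = $2827.26

$2827.26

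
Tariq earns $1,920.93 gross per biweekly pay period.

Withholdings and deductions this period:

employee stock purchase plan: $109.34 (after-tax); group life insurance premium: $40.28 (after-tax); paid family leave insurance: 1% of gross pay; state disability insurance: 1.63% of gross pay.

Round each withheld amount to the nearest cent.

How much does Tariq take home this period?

$1,720.79

State disability insurance: $1,920.93 × 0.0163 = $31.31
Paid family leave insurance: $1,920.93 × 0.01 = $19.21
Employee stock purchase plan: $109.34
Group life insurance premium: $40.28
Total deductions = $31.31 + $19.21 + $109.34 + $40.28 = $200.14
Net pay = $1,920.93 − $200.14 = $1,720.79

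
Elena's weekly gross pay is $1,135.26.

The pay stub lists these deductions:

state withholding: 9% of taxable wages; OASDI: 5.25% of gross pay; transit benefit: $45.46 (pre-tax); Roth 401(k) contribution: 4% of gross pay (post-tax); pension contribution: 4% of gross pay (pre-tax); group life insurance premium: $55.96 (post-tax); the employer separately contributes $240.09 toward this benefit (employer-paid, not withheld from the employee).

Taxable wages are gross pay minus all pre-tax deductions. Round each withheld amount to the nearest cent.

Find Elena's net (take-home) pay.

$789.42

Pension contribution: $1,135.26 × 0.04 = $45.41
Transit benefit: $45.46
Pre-tax total = $45.41 + $45.46 = $90.87
Taxable wages = $1,135.26 − $90.87 = $1,044.39
State withholding: $1,044.39 × 0.09 = $94.00
OASDI: $1,135.26 × 0.0525 = $59.60
Group life insurance premium: $55.96
Roth 401(k) contribution: $1,135.26 × 0.04 = $45.41
(Employer's $240.09 toward group life insurance premium is not withheld from the employee.)
Total deductions = $45.41 + $45.46 + $94.00 + $59.60 + $55.96 + $45.41 = $345.84
Net pay = $1,135.26 − $345.84 = $789.42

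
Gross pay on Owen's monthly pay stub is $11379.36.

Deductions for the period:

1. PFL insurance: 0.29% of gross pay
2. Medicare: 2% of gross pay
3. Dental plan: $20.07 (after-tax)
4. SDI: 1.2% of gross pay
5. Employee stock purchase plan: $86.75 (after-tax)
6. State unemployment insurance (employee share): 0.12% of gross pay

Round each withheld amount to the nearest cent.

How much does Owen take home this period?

$10861.74

SDI: $11379.36 × 0.012 = $136.55
PFL insurance: $11379.36 × 0.0029 = $33.00
Medicare: $11379.36 × 0.02 = $227.59
State unemployment insurance (employee share): $11379.36 × 0.0012 = $13.66
Employee stock purchase plan: $86.75
Dental plan: $20.07
Total deductions = $136.55 + $33.00 + $227.59 + $13.66 + $86.75 + $20.07 = $517.62
Net pay = $11379.36 − $517.62 = $10861.74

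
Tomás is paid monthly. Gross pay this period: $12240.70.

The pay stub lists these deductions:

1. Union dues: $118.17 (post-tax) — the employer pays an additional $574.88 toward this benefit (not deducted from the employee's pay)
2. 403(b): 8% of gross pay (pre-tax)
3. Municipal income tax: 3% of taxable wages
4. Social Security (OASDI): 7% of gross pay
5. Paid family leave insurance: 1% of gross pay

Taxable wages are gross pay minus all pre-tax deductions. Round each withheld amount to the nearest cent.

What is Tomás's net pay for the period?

$9826.17

403(b): $12240.70 × 0.08 = $979.26
Taxable wages = $12240.70 − $979.26 = $11261.44
Municipal income tax: $11261.44 × 0.03 = $337.84
Social Security (OASDI): $12240.70 × 0.07 = $856.85
Paid family leave insurance: $12240.70 × 0.01 = $122.41
Union dues: $118.17
(Employer's $574.88 toward union dues is not withheld from the employee.)
Total deductions = $979.26 + $337.84 + $856.85 + $122.41 + $118.17 = $2414.53
Net pay = $12240.70 − $2414.53 = $9826.17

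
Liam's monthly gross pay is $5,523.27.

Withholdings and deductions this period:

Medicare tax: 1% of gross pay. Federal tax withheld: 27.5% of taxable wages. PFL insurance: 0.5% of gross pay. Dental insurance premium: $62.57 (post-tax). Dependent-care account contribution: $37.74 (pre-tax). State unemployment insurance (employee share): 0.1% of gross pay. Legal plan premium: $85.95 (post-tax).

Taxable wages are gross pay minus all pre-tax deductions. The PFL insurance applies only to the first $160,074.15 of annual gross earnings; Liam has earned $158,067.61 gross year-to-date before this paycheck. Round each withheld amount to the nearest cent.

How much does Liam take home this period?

Dependent-care account contribution: $37.74
Taxable wages = $5,523.27 − $37.74 = $5,485.53
Federal tax withheld: $5,485.53 × 0.275 = $1,508.52
Medicare tax: $5,523.27 × 0.01 = $55.23
PFL insurance: only $160,074.15 − $158,067.61 = $2,006.54 of this check is subject → $2,006.54 × 0.005 = $10.03
State unemployment insurance (employee share): $5,523.27 × 0.001 = $5.52
Legal plan premium: $85.95
Dental insurance premium: $62.57
Total deductions = $37.74 + $1,508.52 + $55.23 + $10.03 + $5.52 + $85.95 + $62.57 = $1,765.56
Net pay = $5,523.27 − $1,765.56 = $3,757.71

$3,757.71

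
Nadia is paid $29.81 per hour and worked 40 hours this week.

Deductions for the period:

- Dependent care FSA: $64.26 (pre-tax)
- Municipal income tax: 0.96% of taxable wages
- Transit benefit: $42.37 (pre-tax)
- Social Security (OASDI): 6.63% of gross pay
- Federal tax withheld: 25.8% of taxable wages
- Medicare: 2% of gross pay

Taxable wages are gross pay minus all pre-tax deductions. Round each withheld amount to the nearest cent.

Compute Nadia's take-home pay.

$692.31

Gross pay: 40 × $29.81 = $1,192.40
Transit benefit: $42.37
Dependent care FSA: $64.26
Pre-tax total = $42.37 + $64.26 = $106.63
Taxable wages = $1,192.40 − $106.63 = $1,085.77
Federal tax withheld: $1,085.77 × 0.258 = $280.13
Municipal income tax: $1,085.77 × 0.0096 = $10.42
Medicare: $1,192.40 × 0.02 = $23.85
Social Security (OASDI): $1,192.40 × 0.0663 = $79.06
Total deductions = $42.37 + $64.26 + $280.13 + $10.42 + $23.85 + $79.06 = $500.09
Net pay = $1,192.40 − $500.09 = $692.31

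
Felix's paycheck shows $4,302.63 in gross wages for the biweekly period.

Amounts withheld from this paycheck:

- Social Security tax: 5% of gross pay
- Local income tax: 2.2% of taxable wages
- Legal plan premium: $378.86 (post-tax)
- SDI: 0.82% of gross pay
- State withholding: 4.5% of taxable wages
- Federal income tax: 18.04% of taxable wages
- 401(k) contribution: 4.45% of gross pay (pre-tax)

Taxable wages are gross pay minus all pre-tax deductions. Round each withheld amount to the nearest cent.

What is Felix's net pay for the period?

$2,464.79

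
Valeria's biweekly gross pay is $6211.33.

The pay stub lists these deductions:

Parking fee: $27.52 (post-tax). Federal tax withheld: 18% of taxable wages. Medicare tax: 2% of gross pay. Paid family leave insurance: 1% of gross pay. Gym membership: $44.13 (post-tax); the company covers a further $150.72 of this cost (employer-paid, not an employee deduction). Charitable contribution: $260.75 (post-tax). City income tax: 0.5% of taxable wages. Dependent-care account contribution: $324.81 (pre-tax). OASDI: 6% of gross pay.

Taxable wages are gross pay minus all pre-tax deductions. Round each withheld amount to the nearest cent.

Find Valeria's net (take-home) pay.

Dependent-care account contribution: $324.81
Taxable wages = $6211.33 − $324.81 = $5886.52
City income tax: $5886.52 × 0.005 = $29.43
Federal tax withheld: $5886.52 × 0.18 = $1059.57
Medicare tax: $6211.33 × 0.02 = $124.23
OASDI: $6211.33 × 0.06 = $372.68
Paid family leave insurance: $6211.33 × 0.01 = $62.11
Charitable contribution: $260.75
Parking fee: $27.52
Gym membership: $44.13
(Employer's $150.72 toward gym membership is not withheld from the employee.)
Total deductions = $324.81 + $29.43 + $1059.57 + $124.23 + $372.68 + $62.11 + $260.75 + $27.52 + $44.13 = $2305.23
Net pay = $6211.33 − $2305.23 = $3906.10

$3906.10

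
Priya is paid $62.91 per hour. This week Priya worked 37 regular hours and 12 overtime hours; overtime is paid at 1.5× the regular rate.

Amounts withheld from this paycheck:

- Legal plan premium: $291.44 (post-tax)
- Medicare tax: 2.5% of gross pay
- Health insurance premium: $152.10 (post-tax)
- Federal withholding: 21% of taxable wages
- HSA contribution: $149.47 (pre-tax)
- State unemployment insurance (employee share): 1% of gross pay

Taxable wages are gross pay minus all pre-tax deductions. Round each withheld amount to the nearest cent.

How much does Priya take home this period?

Regular pay: 37 × $62.91 = $2,327.67
Overtime pay: 12 × $62.91 × 1.5 = $1,132.38
Gross pay = $2,327.67 + $1,132.38 = $3,460.05
HSA contribution: $149.47
Taxable wages = $3,460.05 − $149.47 = $3,310.58
Federal withholding: $3,310.58 × 0.21 = $695.22
State unemployment insurance (employee share): $3,460.05 × 0.01 = $34.60
Medicare tax: $3,460.05 × 0.025 = $86.50
Legal plan premium: $291.44
Health insurance premium: $152.10
Total deductions = $149.47 + $695.22 + $34.60 + $86.50 + $291.44 + $152.10 = $1,409.33
Net pay = $3,460.05 − $1,409.33 = $2,050.72

$2,050.72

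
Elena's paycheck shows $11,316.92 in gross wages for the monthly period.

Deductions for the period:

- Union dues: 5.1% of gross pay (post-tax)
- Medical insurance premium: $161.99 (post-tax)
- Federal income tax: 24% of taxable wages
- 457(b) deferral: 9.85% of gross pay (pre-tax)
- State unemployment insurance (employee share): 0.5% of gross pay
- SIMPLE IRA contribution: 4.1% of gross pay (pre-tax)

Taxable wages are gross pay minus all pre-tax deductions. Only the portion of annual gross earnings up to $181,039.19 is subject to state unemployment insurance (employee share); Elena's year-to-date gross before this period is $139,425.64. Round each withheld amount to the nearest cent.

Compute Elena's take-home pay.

SIMPLE IRA contribution: $11,316.92 × 0.041 = $463.99
457(b) deferral: $11,316.92 × 0.0985 = $1,114.72
Pre-tax total = $463.99 + $1,114.72 = $1,578.71
Taxable wages = $11,316.92 − $1,578.71 = $9,738.21
Federal income tax: $9,738.21 × 0.24 = $2,337.17
State unemployment insurance (employee share): cap not yet reached, full $11,316.92 is subject → $11,316.92 × 0.005 = $56.58
Medical insurance premium: $161.99
Union dues: $11,316.92 × 0.051 = $577.16
Total deductions = $463.99 + $1,114.72 + $2,337.17 + $56.58 + $161.99 + $577.16 = $4,711.61
Net pay = $11,316.92 − $4,711.61 = $6,605.31

$6,605.31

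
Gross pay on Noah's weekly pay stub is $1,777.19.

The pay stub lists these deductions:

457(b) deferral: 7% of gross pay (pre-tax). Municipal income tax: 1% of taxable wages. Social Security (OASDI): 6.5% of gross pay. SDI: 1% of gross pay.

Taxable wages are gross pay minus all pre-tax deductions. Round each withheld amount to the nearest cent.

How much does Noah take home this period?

$1,502.97

457(b) deferral: $1,777.19 × 0.07 = $124.40
Taxable wages = $1,777.19 − $124.40 = $1,652.79
Municipal income tax: $1,652.79 × 0.01 = $16.53
SDI: $1,777.19 × 0.01 = $17.77
Social Security (OASDI): $1,777.19 × 0.065 = $115.52
Total deductions = $124.40 + $16.53 + $17.77 + $115.52 = $274.22
Net pay = $1,777.19 − $274.22 = $1,502.97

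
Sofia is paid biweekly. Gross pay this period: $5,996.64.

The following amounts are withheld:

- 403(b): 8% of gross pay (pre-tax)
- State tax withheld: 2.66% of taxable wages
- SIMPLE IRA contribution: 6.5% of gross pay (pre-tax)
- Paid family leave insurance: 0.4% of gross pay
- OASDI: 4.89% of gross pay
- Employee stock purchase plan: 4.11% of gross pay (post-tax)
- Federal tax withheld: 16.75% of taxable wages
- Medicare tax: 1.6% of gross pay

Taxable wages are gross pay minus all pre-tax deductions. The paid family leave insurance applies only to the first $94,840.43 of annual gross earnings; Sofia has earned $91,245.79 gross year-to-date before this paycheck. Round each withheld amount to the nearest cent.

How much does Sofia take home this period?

403(b): $5,996.64 × 0.08 = $479.73
SIMPLE IRA contribution: $5,996.64 × 0.065 = $389.78
Pre-tax total = $479.73 + $389.78 = $869.51
Taxable wages = $5,996.64 − $869.51 = $5,127.13
Federal tax withheld: $5,127.13 × 0.1675 = $858.79
State tax withheld: $5,127.13 × 0.0266 = $136.38
Medicare tax: $5,996.64 × 0.016 = $95.95
Paid family leave insurance: only $94,840.43 − $91,245.79 = $3,594.64 of this check is subject → $3,594.64 × 0.004 = $14.38
OASDI: $5,996.64 × 0.0489 = $293.24
Employee stock purchase plan: $5,996.64 × 0.0411 = $246.46
Total deductions = $479.73 + $389.78 + $858.79 + $136.38 + $95.95 + $14.38 + $293.24 + $246.46 = $2,514.71
Net pay = $5,996.64 − $2,514.71 = $3,481.93

$3,481.93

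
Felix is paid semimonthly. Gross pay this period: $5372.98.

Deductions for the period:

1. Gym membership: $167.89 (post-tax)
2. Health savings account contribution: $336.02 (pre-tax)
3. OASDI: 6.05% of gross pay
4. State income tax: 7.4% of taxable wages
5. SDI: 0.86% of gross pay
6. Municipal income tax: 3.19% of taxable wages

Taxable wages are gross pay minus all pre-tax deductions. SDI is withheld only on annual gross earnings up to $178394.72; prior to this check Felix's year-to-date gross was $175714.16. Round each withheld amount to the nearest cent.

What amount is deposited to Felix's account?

Health savings account contribution: $336.02
Taxable wages = $5372.98 − $336.02 = $5036.96
Municipal income tax: $5036.96 × 0.0319 = $160.68
State income tax: $5036.96 × 0.074 = $372.74
SDI: only $178394.72 − $175714.16 = $2680.56 of this check is subject → $2680.56 × 0.0086 = $23.05
OASDI: $5372.98 × 0.0605 = $325.07
Gym membership: $167.89
Total deductions = $336.02 + $160.68 + $372.74 + $23.05 + $325.07 + $167.89 = $1385.45
Net pay = $5372.98 − $1385.45 = $3987.53

$3987.53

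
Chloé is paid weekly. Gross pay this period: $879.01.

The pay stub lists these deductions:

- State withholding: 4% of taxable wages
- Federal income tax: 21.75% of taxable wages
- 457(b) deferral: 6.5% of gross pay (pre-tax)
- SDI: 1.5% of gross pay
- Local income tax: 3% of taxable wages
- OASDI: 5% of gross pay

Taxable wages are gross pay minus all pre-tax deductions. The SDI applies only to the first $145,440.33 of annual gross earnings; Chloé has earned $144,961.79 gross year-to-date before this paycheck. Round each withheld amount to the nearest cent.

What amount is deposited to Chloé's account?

$534.45

457(b) deferral: $879.01 × 0.065 = $57.14
Taxable wages = $879.01 − $57.14 = $821.87
Federal income tax: $821.87 × 0.2175 = $178.76
Local income tax: $821.87 × 0.03 = $24.66
State withholding: $821.87 × 0.04 = $32.87
OASDI: $879.01 × 0.05 = $43.95
SDI: only $145,440.33 − $144,961.79 = $478.54 of this check is subject → $478.54 × 0.015 = $7.18
Total deductions = $57.14 + $178.76 + $24.66 + $32.87 + $43.95 + $7.18 = $344.56
Net pay = $879.01 − $344.56 = $534.45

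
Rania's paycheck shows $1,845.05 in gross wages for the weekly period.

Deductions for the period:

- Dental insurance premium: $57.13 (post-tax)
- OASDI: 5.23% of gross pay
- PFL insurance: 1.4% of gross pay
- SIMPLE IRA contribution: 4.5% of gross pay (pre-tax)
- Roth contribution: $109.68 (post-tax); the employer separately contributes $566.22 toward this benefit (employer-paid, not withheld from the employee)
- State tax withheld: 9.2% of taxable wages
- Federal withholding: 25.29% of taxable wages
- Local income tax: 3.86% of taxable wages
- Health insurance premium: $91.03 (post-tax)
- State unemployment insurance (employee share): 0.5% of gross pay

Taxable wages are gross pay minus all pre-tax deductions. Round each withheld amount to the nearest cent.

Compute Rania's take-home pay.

$696.89

SIMPLE IRA contribution: $1,845.05 × 0.045 = $83.03
Taxable wages = $1,845.05 − $83.03 = $1,762.02
State tax withheld: $1,762.02 × 0.092 = $162.11
Local income tax: $1,762.02 × 0.0386 = $68.01
Federal withholding: $1,762.02 × 0.2529 = $445.61
OASDI: $1,845.05 × 0.0523 = $96.50
PFL insurance: $1,845.05 × 0.014 = $25.83
State unemployment insurance (employee share): $1,845.05 × 0.005 = $9.23
Health insurance premium: $91.03
Dental insurance premium: $57.13
Roth contribution: $109.68
(Employer's $566.22 toward Roth contribution is not withheld from the employee.)
Total deductions = $83.03 + $162.11 + $68.01 + $445.61 + $96.50 + $25.83 + $9.23 + $91.03 + $57.13 + $109.68 = $1,148.16
Net pay = $1,845.05 − $1,148.16 = $696.89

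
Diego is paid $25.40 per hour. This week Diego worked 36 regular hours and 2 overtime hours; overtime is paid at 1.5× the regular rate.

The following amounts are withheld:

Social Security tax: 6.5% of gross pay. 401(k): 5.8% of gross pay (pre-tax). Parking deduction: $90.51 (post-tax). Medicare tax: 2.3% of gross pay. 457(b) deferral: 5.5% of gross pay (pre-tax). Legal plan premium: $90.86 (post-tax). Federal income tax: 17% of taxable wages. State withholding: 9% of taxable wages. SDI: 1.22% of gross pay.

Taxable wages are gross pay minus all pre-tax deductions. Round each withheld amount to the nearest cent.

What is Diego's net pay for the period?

Regular pay: 36 × $25.40 = $914.40
Overtime pay: 2 × $25.40 × 1.5 = $76.20
Gross pay = $914.40 + $76.20 = $990.60
457(b) deferral: $990.60 × 0.055 = $54.48
401(k): $990.60 × 0.058 = $57.45
Pre-tax total = $54.48 + $57.45 = $111.93
Taxable wages = $990.60 − $111.93 = $878.67
Federal income tax: $878.67 × 0.17 = $149.37
State withholding: $878.67 × 0.09 = $79.08
SDI: $990.60 × 0.0122 = $12.09
Medicare tax: $990.60 × 0.023 = $22.78
Social Security tax: $990.60 × 0.065 = $64.39
Legal plan premium: $90.86
Parking deduction: $90.51
Total deductions = $54.48 + $57.45 + $149.37 + $79.08 + $12.09 + $22.78 + $64.39 + $90.86 + $90.51 = $621.01
Net pay = $990.60 − $621.01 = $369.59

$369.59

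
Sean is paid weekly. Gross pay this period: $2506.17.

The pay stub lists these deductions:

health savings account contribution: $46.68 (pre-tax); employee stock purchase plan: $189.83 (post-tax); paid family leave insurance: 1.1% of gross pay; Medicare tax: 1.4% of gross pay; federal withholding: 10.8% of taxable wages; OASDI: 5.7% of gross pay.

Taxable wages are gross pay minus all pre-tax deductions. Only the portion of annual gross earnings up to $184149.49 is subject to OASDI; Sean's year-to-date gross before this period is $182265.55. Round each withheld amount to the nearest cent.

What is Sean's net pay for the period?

Health savings account contribution: $46.68
Taxable wages = $2506.17 − $46.68 = $2459.49
Federal withholding: $2459.49 × 0.108 = $265.62
Paid family leave insurance: $2506.17 × 0.011 = $27.57
OASDI: only $184149.49 − $182265.55 = $1883.94 of this check is subject → $1883.94 × 0.057 = $107.38
Medicare tax: $2506.17 × 0.014 = $35.09
Employee stock purchase plan: $189.83
Total deductions = $46.68 + $265.62 + $27.57 + $107.38 + $35.09 + $189.83 = $672.17
Net pay = $2506.17 − $672.17 = $1834.00

$1834.00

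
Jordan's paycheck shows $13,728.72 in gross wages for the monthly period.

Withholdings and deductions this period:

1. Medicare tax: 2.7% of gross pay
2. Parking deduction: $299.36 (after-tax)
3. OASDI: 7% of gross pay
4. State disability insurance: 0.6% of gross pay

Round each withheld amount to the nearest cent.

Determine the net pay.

State disability insurance: $13,728.72 × 0.006 = $82.37
OASDI: $13,728.72 × 0.07 = $961.01
Medicare tax: $13,728.72 × 0.027 = $370.68
Parking deduction: $299.36
Total deductions = $82.37 + $961.01 + $370.68 + $299.36 = $1,713.42
Net pay = $13,728.72 − $1,713.42 = $12,015.30

$12,015.30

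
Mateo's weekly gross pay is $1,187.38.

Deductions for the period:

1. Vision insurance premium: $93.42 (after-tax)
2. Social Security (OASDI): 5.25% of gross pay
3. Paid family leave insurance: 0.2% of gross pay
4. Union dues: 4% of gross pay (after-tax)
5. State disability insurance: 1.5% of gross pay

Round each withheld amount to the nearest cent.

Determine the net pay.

$963.94

Social Security (OASDI): $1,187.38 × 0.0525 = $62.34
State disability insurance: $1,187.38 × 0.015 = $17.81
Paid family leave insurance: $1,187.38 × 0.002 = $2.37
Vision insurance premium: $93.42
Union dues: $1,187.38 × 0.04 = $47.50
Total deductions = $62.34 + $17.81 + $2.37 + $93.42 + $47.50 = $223.44
Net pay = $1,187.38 − $223.44 = $963.94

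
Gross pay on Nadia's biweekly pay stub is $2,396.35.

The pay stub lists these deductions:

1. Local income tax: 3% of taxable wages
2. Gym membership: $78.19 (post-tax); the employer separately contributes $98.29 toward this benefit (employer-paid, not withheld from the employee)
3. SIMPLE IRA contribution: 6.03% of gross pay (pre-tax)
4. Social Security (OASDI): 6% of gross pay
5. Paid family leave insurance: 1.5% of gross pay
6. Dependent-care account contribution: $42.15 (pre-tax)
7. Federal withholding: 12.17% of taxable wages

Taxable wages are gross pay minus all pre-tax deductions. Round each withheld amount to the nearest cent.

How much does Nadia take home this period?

$1,616.57

SIMPLE IRA contribution: $2,396.35 × 0.0603 = $144.50
Dependent-care account contribution: $42.15
Pre-tax total = $144.50 + $42.15 = $186.65
Taxable wages = $2,396.35 − $186.65 = $2,209.70
Local income tax: $2,209.70 × 0.03 = $66.29
Federal withholding: $2,209.70 × 0.1217 = $268.92
Paid family leave insurance: $2,396.35 × 0.015 = $35.95
Social Security (OASDI): $2,396.35 × 0.06 = $143.78
Gym membership: $78.19
(Employer's $98.29 toward gym membership is not withheld from the employee.)
Total deductions = $144.50 + $42.15 + $66.29 + $268.92 + $35.95 + $143.78 + $78.19 = $779.78
Net pay = $2,396.35 − $779.78 = $1,616.57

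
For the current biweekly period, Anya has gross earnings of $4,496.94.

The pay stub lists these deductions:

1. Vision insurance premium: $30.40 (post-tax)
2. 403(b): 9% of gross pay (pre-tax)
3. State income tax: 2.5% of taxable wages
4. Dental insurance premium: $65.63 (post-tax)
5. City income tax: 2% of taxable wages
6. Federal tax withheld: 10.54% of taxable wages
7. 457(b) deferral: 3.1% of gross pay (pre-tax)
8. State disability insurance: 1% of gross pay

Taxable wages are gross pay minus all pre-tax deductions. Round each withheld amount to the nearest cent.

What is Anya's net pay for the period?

$3,217.30

403(b): $4,496.94 × 0.09 = $404.72
457(b) deferral: $4,496.94 × 0.031 = $139.41
Pre-tax total = $404.72 + $139.41 = $544.13
Taxable wages = $4,496.94 − $544.13 = $3,952.81
Federal tax withheld: $3,952.81 × 0.1054 = $416.63
State income tax: $3,952.81 × 0.025 = $98.82
City income tax: $3,952.81 × 0.02 = $79.06
State disability insurance: $4,496.94 × 0.01 = $44.97
Vision insurance premium: $30.40
Dental insurance premium: $65.63
Total deductions = $404.72 + $139.41 + $416.63 + $98.82 + $79.06 + $44.97 + $30.40 + $65.63 = $1,279.64
Net pay = $4,496.94 − $1,279.64 = $3,217.30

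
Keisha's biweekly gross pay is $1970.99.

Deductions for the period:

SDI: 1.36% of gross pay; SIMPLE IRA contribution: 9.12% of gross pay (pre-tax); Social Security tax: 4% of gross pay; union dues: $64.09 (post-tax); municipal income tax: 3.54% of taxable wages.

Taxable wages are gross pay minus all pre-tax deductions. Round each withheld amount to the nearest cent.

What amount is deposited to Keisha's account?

SIMPLE IRA contribution: $1970.99 × 0.0912 = $179.75
Taxable wages = $1970.99 − $179.75 = $1791.24
Municipal income tax: $1791.24 × 0.0354 = $63.41
Social Security tax: $1970.99 × 0.04 = $78.84
SDI: $1970.99 × 0.0136 = $26.81
Union dues: $64.09
Total deductions = $179.75 + $63.41 + $78.84 + $26.81 + $64.09 = $412.90
Net pay = $1970.99 − $412.90 = $1558.09

$1558.09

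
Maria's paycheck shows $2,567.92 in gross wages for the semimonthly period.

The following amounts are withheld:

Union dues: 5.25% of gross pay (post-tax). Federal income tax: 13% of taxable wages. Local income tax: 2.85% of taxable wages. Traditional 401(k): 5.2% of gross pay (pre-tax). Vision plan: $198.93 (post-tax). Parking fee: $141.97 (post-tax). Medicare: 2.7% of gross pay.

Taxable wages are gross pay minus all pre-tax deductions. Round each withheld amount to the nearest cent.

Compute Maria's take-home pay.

$1,503.49

Traditional 401(k): $2,567.92 × 0.052 = $133.53
Taxable wages = $2,567.92 − $133.53 = $2,434.39
Federal income tax: $2,434.39 × 0.13 = $316.47
Local income tax: $2,434.39 × 0.0285 = $69.38
Medicare: $2,567.92 × 0.027 = $69.33
Union dues: $2,567.92 × 0.0525 = $134.82
Vision plan: $198.93
Parking fee: $141.97
Total deductions = $133.53 + $316.47 + $69.38 + $69.33 + $134.82 + $198.93 + $141.97 = $1,064.43
Net pay = $2,567.92 − $1,064.43 = $1,503.49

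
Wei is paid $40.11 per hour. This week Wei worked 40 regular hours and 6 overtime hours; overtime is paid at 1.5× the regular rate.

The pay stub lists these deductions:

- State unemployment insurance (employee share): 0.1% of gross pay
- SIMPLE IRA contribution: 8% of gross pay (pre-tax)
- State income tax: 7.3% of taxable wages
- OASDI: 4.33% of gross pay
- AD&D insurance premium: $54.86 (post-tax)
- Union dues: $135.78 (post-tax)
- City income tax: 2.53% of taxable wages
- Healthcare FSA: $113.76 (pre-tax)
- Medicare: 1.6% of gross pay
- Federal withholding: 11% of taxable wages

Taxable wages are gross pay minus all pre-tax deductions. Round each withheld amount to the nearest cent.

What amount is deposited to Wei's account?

$1032.30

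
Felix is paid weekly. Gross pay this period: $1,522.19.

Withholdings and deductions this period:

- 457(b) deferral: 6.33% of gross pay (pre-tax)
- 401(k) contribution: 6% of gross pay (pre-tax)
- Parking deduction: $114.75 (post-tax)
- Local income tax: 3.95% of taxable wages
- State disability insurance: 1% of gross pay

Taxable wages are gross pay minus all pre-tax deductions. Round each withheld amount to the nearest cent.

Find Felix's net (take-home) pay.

$1,151.83

401(k) contribution: $1,522.19 × 0.06 = $91.33
457(b) deferral: $1,522.19 × 0.0633 = $96.35
Pre-tax total = $91.33 + $96.35 = $187.68
Taxable wages = $1,522.19 − $187.68 = $1,334.51
Local income tax: $1,334.51 × 0.0395 = $52.71
State disability insurance: $1,522.19 × 0.01 = $15.22
Parking deduction: $114.75
Total deductions = $91.33 + $96.35 + $52.71 + $15.22 + $114.75 = $370.36
Net pay = $1,522.19 − $370.36 = $1,151.83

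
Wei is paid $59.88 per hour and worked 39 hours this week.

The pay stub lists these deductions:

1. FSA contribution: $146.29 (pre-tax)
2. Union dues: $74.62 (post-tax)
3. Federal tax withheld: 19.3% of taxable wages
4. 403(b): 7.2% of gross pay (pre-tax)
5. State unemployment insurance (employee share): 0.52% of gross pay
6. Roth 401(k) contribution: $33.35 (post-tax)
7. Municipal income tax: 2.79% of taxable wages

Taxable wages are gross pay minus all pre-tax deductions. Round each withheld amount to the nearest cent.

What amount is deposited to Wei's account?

Gross pay: 39 × $59.88 = $2,335.32
403(b): $2,335.32 × 0.072 = $168.14
FSA contribution: $146.29
Pre-tax total = $168.14 + $146.29 = $314.43
Taxable wages = $2,335.32 − $314.43 = $2,020.89
Municipal income tax: $2,020.89 × 0.0279 = $56.38
Federal tax withheld: $2,020.89 × 0.193 = $390.03
State unemployment insurance (employee share): $2,335.32 × 0.0052 = $12.14
Union dues: $74.62
Roth 401(k) contribution: $33.35
Total deductions = $168.14 + $146.29 + $56.38 + $390.03 + $12.14 + $74.62 + $33.35 = $880.95
Net pay = $2,335.32 − $880.95 = $1,454.37

$1,454.37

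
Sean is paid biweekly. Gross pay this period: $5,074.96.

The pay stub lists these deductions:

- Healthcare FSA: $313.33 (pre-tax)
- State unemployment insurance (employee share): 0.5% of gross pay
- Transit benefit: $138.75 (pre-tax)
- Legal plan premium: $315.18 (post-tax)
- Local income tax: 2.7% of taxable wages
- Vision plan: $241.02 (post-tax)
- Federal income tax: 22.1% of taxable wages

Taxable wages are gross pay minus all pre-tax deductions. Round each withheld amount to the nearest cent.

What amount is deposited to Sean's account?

Transit benefit: $138.75
Healthcare FSA: $313.33
Pre-tax total = $138.75 + $313.33 = $452.08
Taxable wages = $5,074.96 − $452.08 = $4,622.88
Local income tax: $4,622.88 × 0.027 = $124.82
Federal income tax: $4,622.88 × 0.221 = $1,021.66
State unemployment insurance (employee share): $5,074.96 × 0.005 = $25.37
Legal plan premium: $315.18
Vision plan: $241.02
Total deductions = $138.75 + $313.33 + $124.82 + $1,021.66 + $25.37 + $315.18 + $241.02 = $2,180.13
Net pay = $5,074.96 − $2,180.13 = $2,894.83

$2,894.83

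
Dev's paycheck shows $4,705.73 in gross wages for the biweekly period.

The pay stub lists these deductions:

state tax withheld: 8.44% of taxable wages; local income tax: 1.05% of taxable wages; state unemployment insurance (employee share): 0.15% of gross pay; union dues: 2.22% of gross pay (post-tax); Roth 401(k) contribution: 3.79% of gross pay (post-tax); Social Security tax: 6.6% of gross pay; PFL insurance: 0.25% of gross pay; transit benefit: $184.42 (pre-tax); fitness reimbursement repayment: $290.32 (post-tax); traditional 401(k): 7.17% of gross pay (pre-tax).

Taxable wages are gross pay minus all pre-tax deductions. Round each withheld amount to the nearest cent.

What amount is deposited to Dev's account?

Traditional 401(k): $4,705.73 × 0.0717 = $337.40
Transit benefit: $184.42
Pre-tax total = $337.40 + $184.42 = $521.82
Taxable wages = $4,705.73 − $521.82 = $4,183.91
Local income tax: $4,183.91 × 0.0105 = $43.93
State tax withheld: $4,183.91 × 0.0844 = $353.12
PFL insurance: $4,705.73 × 0.0025 = $11.76
Social Security tax: $4,705.73 × 0.066 = $310.58
State unemployment insurance (employee share): $4,705.73 × 0.0015 = $7.06
Roth 401(k) contribution: $4,705.73 × 0.0379 = $178.35
Fitness reimbursement repayment: $290.32
Union dues: $4,705.73 × 0.0222 = $104.47
Total deductions = $337.40 + $184.42 + $43.93 + $353.12 + $11.76 + $310.58 + $7.06 + $178.35 + $290.32 + $104.47 = $1,821.41
Net pay = $4,705.73 − $1,821.41 = $2,884.32

$2,884.32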